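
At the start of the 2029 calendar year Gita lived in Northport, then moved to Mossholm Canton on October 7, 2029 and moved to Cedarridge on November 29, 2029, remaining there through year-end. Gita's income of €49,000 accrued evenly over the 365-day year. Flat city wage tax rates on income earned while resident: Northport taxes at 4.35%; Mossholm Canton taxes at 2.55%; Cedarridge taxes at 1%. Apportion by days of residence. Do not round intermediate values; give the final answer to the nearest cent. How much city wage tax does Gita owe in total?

€1,855.02

Northport, January 1 – October 6, 2029: 279 days → €49,000 × 4.35% × 279/365 = €1,629.2836
Mossholm Canton, October 7 – November 28, 2029: 53 days → €49,000 × 2.55% × 53/365 = €181.4342
Cedarridge, November 29 – December 31, 2029: 33 days → €49,000 × 1% × 33/365 = €44.3014
Total = €1,855.0192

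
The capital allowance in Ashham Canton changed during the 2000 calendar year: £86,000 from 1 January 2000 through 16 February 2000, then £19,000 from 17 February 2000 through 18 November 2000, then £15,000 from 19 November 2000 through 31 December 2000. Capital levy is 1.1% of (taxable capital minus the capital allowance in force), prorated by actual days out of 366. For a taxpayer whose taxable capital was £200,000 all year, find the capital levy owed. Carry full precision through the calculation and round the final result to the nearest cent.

1 January – 16 February 2000: 47 days, exemption £86,000 → (£200,000 − £86,000) × 1.1% × 47/366 = £161.0328
17 February – 18 November 2000: 276 days, exemption £19,000 → (£200,000 − £19,000) × 1.1% × 276/366 = £1,501.4098
19 November – 31 December 2000: 43 days, exemption £15,000 → (£200,000 − £15,000) × 1.1% × 43/366 = £239.0847
Total = £1,901.5273

£1,901.53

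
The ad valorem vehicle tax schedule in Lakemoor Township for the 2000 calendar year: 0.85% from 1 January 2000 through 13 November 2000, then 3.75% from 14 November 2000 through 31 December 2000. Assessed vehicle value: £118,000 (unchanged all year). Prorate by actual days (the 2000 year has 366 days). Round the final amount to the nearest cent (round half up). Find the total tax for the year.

1 January – 13 November 2000: 318 days at 0.85% → £118,000 × 0.85% × 318/366 = £871.4590
14 November – 31 December 2000: 48 days at 3.75% → £118,000 × 3.75% × 48/366 = £580.3279
Total = £1,451.7869

£1,451.79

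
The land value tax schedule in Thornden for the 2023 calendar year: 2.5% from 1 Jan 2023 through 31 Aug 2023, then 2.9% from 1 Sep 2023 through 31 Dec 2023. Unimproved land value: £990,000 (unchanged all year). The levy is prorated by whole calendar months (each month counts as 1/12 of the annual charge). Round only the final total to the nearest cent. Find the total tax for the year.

£26,070.00

1 Jan – 31 Aug 2023: 8 months at 2.5% → £990,000 × 2.5% × 8/12 = £16,500.0000
1 Sep – 31 Dec 2023: 4 months at 2.9% → £990,000 × 2.9% × 4/12 = £9,570.0000
Total = £26,070.0000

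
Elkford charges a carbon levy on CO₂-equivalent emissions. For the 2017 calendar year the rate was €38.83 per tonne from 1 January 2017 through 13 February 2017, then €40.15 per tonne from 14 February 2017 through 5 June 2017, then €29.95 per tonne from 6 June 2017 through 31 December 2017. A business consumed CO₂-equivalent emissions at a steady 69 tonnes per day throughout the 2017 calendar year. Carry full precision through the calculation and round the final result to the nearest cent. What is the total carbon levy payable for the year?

1 January – 13 February 2017: 44 days × 69 tonnes/day = 3,036 tonnes at €38.83/tonne → €117887.88
14 February – 5 June 2017: 112 days × 69 tonnes/day = 7,728 tonnes at €40.15/tonne → €310279.20
6 June – 31 December 2017: 209 days × 69 tonnes/day = 14,421 tonnes at €29.95/tonne → €431908.95

€860076.03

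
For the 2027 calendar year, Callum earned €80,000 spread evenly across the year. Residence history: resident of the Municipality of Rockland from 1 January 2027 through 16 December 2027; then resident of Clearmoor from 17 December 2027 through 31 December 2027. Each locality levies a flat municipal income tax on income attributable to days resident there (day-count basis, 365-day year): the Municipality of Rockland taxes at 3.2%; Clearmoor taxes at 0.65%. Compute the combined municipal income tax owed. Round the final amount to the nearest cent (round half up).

€2,476.16

The Municipality of Rockland, 1 January – 16 December 2027: 350 days → €80,000 × 3.2% × 350/365 = €2,454.7945
Clearmoor, 17 December – 31 December 2027: 15 days → €80,000 × 0.65% × 15/365 = €21.3699
Total = €2,476.1644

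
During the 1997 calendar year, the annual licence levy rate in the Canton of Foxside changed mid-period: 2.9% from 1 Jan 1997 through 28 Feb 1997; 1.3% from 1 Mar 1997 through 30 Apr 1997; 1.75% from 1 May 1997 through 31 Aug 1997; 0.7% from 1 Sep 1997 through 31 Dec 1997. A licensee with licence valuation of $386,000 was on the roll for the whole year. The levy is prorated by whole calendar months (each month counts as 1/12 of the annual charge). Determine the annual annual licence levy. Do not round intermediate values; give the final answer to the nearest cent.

$5,854.33

1 Jan – 28 Feb 1997: 2 months at 2.9% → $386,000 × 2.9% × 2/12 = $1,865.6667
1 Mar – 30 Apr 1997: 2 months at 1.3% → $386,000 × 1.3% × 2/12 = $836.3333
1 May – 31 Aug 1997: 4 months at 1.75% → $386,000 × 1.75% × 4/12 = $2,251.6667
1 Sep – 31 Dec 1997: 4 months at 0.7% → $386,000 × 0.7% × 4/12 = $900.6667
Total = $5,854.3333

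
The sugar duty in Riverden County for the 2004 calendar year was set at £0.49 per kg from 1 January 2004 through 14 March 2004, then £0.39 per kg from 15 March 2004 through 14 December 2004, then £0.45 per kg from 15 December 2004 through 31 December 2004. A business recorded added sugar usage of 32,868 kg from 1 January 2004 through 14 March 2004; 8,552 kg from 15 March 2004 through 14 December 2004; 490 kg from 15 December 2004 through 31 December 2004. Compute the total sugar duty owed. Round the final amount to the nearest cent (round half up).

£19,661.10

1 January – 14 March 2004: 32,868 kg at £0.49/kg → £16,105.32
15 March – 14 December 2004: 8,552 kg at £0.39/kg → £3,335.28
15 December – 31 December 2004: 490 kg at £0.45/kg → £220.50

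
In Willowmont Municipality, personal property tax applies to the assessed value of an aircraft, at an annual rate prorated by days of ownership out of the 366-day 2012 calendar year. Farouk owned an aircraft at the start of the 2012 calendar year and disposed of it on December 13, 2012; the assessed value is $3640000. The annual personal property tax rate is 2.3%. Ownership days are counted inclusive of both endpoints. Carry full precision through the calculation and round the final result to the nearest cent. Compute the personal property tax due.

$79602.62

Days held (January 1 – December 13, 2012): 348 out of 366
Tax = $3640000 × 2.3% × 348/366 = $79602.6230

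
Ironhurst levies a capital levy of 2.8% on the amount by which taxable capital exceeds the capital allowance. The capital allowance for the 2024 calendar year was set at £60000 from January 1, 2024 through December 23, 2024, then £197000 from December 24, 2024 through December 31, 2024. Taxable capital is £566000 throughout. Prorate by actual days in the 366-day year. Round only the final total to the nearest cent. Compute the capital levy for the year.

January 1 – December 23, 2024: 358 days, exemption £60000 → (£566000 − £60000) × 2.8% × 358/366 = £13858.3169
December 24 – December 31, 2024: 8 days, exemption £197000 → (£566000 − £197000) × 2.8% × 8/366 = £225.8361
Total = £14084.1530

£14084.15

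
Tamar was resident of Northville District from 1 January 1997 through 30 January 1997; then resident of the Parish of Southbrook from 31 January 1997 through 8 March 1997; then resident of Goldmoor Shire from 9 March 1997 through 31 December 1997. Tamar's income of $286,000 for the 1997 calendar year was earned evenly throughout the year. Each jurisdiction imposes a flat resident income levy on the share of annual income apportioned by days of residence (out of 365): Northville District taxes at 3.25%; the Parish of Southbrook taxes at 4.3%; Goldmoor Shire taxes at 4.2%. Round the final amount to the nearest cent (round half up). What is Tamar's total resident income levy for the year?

$11,817.68

Northville District, 1 January – 30 January 1997: 30 days → $286,000 × 3.25% × 30/365 = $763.9726
The Parish of Southbrook, 31 January – 8 March 1997: 37 days → $286,000 × 4.3% × 37/365 = $1,246.6466
Goldmoor Shire, 9 March – 31 December 1997: 298 days → $286,000 × 4.2% × 298/365 = $9,807.0575
Total = $11,817.6767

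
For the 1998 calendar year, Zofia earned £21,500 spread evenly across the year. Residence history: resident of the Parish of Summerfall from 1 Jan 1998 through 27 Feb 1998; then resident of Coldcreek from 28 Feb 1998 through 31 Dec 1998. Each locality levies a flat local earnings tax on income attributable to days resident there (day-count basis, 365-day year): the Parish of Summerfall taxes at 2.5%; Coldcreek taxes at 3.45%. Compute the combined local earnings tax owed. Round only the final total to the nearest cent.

The Parish of Summerfall, 1 Jan – 27 Feb 1998: 58 days → £21,500 × 2.5% × 58/365 = £85.4110
Coldcreek, 28 Feb – 31 Dec 1998: 307 days → £21,500 × 3.45% × 307/365 = £623.8829
Total = £709.2938

£709.29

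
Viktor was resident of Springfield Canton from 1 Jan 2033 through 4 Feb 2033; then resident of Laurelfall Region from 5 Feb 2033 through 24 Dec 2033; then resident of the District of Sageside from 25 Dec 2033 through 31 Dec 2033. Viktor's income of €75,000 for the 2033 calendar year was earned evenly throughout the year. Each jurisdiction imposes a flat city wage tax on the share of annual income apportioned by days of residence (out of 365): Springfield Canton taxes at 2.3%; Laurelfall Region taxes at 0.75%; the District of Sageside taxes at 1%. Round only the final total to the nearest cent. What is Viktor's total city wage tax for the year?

€677.57

Springfield Canton, 1 Jan – 4 Feb 2033: 35 days → €75,000 × 2.3% × 35/365 = €165.4110
Laurelfall Region, 5 Feb – 24 Dec 2033: 323 days → €75,000 × 0.75% × 323/365 = €497.7740
The District of Sageside, 25 Dec – 31 Dec 2033: 7 days → €75,000 × 1% × 7/365 = €14.3836
Total = €677.5685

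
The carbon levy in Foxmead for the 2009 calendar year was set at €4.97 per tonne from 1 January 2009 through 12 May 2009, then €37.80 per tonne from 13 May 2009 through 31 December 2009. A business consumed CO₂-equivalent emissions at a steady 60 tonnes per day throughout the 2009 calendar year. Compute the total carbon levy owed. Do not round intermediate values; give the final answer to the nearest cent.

€567,806.40

1 January – 12 May 2009: 132 days × 60 tonnes/day = 7,920 tonnes at €4.97/tonne → €39,362.40
13 May – 31 December 2009: 233 days × 60 tonnes/day = 13,980 tonnes at €37.80/tonne → €528,444.00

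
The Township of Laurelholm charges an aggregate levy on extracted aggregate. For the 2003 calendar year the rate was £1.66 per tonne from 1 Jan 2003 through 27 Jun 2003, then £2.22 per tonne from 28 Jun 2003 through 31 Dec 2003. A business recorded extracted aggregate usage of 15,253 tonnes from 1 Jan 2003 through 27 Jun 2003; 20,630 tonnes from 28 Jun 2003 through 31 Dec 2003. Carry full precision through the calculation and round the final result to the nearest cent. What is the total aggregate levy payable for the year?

£71,118.58

1 Jan – 27 Jun 2003: 15,253 tonnes at £1.66/tonne → £25,319.98
28 Jun – 31 Dec 2003: 20,630 tonnes at £2.22/tonne → £45,798.60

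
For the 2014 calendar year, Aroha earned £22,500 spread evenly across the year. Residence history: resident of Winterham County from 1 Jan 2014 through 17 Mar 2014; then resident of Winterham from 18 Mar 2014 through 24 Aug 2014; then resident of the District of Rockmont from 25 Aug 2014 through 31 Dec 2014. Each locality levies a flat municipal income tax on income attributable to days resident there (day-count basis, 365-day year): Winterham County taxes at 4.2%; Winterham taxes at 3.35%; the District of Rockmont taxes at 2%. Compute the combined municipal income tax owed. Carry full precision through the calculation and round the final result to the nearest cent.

£686.22

Winterham County, 1 Jan – 17 Mar 2014: 76 days → £22,500 × 4.2% × 76/365 = £196.7671
Winterham, 18 Mar – 24 Aug 2014: 160 days → £22,500 × 3.35% × 160/365 = £330.4110
The District of Rockmont, 25 Aug – 31 Dec 2014: 129 days → £22,500 × 2% × 129/365 = £159.0411
Total = £686.2192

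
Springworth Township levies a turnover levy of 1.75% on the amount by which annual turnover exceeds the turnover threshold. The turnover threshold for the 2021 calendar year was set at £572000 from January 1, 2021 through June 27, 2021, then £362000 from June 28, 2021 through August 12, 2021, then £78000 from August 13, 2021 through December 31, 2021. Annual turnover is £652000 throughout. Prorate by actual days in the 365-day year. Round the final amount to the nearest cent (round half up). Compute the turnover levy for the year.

January 1 – June 27, 2021: 178 days, exemption £572000 → (£652000 − £572000) × 1.75% × 178/365 = £682.7397
June 28 – August 12, 2021: 46 days, exemption £362000 → (£652000 − £362000) × 1.75% × 46/365 = £639.5890
August 13 – December 31, 2021: 141 days, exemption £78000 → (£652000 − £78000) × 1.75% × 141/365 = £3880.3973
Total = £5202.7260

£5202.73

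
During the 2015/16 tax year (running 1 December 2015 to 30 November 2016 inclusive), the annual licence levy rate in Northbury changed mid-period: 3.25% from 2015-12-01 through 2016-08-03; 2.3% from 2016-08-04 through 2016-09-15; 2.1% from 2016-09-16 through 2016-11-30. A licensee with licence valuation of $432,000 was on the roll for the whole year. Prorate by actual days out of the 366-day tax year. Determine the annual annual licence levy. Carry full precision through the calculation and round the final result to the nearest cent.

2015-12-01 to 2016-08-03: 247 days at 3.25% → $432,000 × 3.25% × 247/366 = $9,475.0820
2016-08-04 to 2016-09-15: 43 days at 2.3% → $432,000 × 2.3% × 43/366 = $1,167.3443
2016-09-16 to 2016-11-30: 76 days at 2.1% → $432,000 × 2.1% × 76/366 = $1,883.8033
Total = $12,526.2295

$12,526.23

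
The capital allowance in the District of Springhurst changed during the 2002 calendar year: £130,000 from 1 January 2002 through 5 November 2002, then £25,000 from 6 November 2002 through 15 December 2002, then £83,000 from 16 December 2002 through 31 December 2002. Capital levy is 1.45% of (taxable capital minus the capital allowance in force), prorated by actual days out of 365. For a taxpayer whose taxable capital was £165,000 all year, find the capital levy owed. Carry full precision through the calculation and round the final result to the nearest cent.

1 January – 5 November 2002: 309 days, exemption £130,000 → (£165,000 − £130,000) × 1.45% × 309/365 = £429.6370
6 November – 15 December 2002: 40 days, exemption £25,000 → (£165,000 − £25,000) × 1.45% × 40/365 = £222.4658
16 December – 31 December 2002: 16 days, exemption £83,000 → (£165,000 − £83,000) × 1.45% × 16/365 = £52.1205
Total = £704.2233

£704.22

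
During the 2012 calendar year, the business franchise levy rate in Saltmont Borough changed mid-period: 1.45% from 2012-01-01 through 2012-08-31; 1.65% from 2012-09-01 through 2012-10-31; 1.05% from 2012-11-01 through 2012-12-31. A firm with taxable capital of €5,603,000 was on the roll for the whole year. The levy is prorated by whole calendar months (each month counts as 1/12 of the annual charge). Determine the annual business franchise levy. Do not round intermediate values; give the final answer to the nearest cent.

€79,375.83

2012-01-01 to 2012-08-31: 8 months at 1.45% → €5,603,000 × 1.45% × 8/12 = €54,162.3333
2012-09-01 to 2012-10-31: 2 months at 1.65% → €5,603,000 × 1.65% × 2/12 = €15,408.2500
2012-11-01 to 2012-12-31: 2 months at 1.05% → €5,603,000 × 1.05% × 2/12 = €9,805.2500
Total = €79,375.8333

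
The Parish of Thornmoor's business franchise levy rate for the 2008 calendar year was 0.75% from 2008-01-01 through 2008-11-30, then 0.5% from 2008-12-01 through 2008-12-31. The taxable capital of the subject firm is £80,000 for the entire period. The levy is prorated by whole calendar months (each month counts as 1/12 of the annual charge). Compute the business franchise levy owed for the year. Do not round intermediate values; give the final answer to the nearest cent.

2008-01-01 to 2008-11-30: 11 months at 0.75% → £80,000 × 0.75% × 11/12 = £550.0000
2008-12-01 to 2008-12-31: 1 month at 0.5% → £80,000 × 0.5% × 1/12 = £33.3333
Total = £583.3333

£583.33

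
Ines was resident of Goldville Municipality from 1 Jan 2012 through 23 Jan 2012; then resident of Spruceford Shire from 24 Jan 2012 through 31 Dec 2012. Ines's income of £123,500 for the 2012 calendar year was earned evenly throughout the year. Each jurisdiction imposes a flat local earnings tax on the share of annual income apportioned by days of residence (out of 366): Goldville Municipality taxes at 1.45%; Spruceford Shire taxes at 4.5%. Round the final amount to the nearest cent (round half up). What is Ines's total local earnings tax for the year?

Goldville Municipality, 1 Jan – 23 Jan 2012: 23 days → £123,500 × 1.45% × 23/366 = £112.5335
Spruceford Shire, 24 Jan – 31 Dec 2012: 343 days → £123,500 × 4.5% × 343/366 = £5,208.2582
Total = £5,320.7917

£5,320.79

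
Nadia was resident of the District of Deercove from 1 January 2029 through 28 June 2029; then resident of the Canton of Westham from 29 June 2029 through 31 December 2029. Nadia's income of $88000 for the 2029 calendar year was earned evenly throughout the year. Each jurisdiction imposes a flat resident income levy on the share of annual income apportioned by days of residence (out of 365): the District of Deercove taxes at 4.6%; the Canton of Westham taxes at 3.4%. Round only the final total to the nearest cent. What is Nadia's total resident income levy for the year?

$3509.87

The District of Deercove, 1 January – 28 June 2029: 179 days → $88000 × 4.6% × 179/365 = $1985.1836
The Canton of Westham, 29 June – 31 December 2029: 186 days → $88000 × 3.4% × 186/365 = $1524.6904
Total = $3509.8740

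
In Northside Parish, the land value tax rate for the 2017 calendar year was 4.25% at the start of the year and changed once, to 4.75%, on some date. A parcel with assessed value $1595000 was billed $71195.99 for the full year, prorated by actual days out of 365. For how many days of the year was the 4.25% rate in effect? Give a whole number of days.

Let d = days at the first rate; then 365 − d days at the second rate.
$1595000 × [4.25%·d + 4.75%·(365−d)] / 365 = $71195.99
Solving gives d = 209, so the new rate took effect on 29 Jul 2017.

209 days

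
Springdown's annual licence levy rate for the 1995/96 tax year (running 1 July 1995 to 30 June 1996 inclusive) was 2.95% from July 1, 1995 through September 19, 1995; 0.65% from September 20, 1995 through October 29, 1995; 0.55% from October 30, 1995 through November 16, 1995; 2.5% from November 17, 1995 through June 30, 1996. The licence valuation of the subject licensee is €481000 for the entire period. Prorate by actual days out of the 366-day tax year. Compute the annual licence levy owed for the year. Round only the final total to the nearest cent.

July 1 – September 19, 1995: 81 days at 2.95% → €481000 × 2.95% × 81/366 = €3140.2992
September 20 – October 29, 1995: 40 days at 0.65% → €481000 × 0.65% × 40/366 = €341.6940
October 30 – November 16, 1995: 18 days at 0.55% → €481000 × 0.55% × 18/366 = €130.1066
November 17, 1995 – June 30, 1996: 227 days at 2.5% → €481000 × 2.5% × 227/366 = €7458.1284
Total = €11070.2281

€11070.23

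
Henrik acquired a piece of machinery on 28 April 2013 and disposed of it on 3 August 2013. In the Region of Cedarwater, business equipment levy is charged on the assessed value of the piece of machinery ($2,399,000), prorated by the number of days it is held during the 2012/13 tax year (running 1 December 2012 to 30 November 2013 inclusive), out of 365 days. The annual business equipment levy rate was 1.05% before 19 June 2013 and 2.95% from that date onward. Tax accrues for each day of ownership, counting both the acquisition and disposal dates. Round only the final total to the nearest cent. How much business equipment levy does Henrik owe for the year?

28 April – 18 June 2013: 52 days at 1.05% → $2,399,000 × 1.05% × 52/365 = $3,588.6411
19 June – 3 August 2013: 46 days at 2.95% → $2,399,000 × 2.95% × 46/365 = $8,919.0219
Total = $12,507.6630

$12,507.66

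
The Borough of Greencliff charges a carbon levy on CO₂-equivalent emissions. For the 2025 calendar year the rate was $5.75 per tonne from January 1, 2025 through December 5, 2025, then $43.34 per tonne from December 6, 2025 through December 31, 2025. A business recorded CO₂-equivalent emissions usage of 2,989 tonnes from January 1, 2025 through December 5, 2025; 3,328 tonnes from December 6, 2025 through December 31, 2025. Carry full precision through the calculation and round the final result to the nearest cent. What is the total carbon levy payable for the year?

January 1 – December 5, 2025: 2,989 tonnes at $5.75/tonne → $17,186.75
December 6 – December 31, 2025: 3,328 tonnes at $43.34/tonne → $144,235.52

$161,422.27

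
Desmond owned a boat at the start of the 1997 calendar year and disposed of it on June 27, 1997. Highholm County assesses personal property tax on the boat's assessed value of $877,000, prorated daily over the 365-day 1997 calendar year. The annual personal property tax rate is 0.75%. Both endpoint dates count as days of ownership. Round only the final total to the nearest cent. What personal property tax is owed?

Days held (January 1 – June 27, 1997): 178 out of 365
Tax = $877,000 × 0.75% × 178/365 = $3,207.6575

$3,207.66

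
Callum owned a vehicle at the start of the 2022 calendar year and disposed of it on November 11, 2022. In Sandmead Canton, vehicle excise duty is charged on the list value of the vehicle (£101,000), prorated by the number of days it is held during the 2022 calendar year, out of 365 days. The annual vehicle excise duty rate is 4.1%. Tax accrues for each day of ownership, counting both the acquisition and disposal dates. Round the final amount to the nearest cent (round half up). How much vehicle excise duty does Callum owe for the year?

£3,573.74

Days held (January 1 – November 11, 2022): 315 out of 365
Tax = £101,000 × 4.1% × 315/365 = £3,573.7397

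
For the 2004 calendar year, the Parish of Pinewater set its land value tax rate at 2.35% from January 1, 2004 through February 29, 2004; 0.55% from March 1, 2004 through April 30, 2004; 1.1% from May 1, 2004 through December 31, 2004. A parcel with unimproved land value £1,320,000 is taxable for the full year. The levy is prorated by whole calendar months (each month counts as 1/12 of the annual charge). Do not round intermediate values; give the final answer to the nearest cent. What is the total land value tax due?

January 1 – February 29, 2004: 2 months at 2.35% → £1,320,000 × 2.35% × 2/12 = £5,170.0000
March 1 – April 30, 2004: 2 months at 0.55% → £1,320,000 × 0.55% × 2/12 = £1,210.0000
May 1 – December 31, 2004: 8 months at 1.1% → £1,320,000 × 1.1% × 8/12 = £9,680.0000
Total = £16,060.0000

£16,060.00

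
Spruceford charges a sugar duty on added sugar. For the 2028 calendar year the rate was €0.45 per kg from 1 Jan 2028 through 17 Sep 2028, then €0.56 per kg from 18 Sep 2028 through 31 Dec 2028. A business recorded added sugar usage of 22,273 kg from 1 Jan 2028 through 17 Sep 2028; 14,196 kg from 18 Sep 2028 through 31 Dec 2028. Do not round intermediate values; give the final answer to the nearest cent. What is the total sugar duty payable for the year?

1 Jan – 17 Sep 2028: 22,273 kg at €0.45/kg → €10,022.85
18 Sep – 31 Dec 2028: 14,196 kg at €0.56/kg → €7,949.76

€17,972.61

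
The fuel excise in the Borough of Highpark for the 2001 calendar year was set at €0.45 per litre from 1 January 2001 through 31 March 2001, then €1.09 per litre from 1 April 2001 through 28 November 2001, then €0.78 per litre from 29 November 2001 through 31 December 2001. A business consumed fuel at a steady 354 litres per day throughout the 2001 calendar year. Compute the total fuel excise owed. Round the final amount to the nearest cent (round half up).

€116,827.08

1 January – 31 March 2001: 90 days × 354 litres/day = 31,860 litres at €0.45/litre → €14,337.00
1 April – 28 November 2001: 242 days × 354 litres/day = 85,668 litres at €1.09/litre → €93,378.12
29 November – 31 December 2001: 33 days × 354 litres/day = 11,682 litres at €0.78/litre → €9,111.96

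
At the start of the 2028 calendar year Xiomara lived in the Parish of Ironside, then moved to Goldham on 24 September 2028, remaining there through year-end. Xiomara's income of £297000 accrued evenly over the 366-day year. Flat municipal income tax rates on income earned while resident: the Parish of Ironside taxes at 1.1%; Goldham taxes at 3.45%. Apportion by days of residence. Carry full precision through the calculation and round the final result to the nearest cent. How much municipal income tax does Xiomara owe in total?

The Parish of Ironside, 1 January – 23 September 2028: 267 days → £297000 × 1.1% × 267/366 = £2383.3033
Goldham, 24 September – 31 December 2028: 99 days → £297000 × 3.45% × 99/366 = £2771.5943
Total = £5154.8975

£5154.90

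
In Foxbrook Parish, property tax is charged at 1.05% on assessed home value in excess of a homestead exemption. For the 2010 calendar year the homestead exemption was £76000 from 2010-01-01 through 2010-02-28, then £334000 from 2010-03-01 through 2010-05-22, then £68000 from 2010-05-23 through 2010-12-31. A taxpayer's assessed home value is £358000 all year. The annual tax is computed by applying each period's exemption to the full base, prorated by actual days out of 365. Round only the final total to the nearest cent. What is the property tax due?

£2396.30

2010-01-01 to 2010-02-28: 59 days, exemption £76000 → (£358000 − £76000) × 1.05% × 59/365 = £478.6274
2010-03-01 to 2010-05-22: 83 days, exemption £334000 → (£358000 − £334000) × 1.05% × 83/365 = £57.3041
2010-05-23 to 2010-12-31: 223 days, exemption £68000 → (£358000 − £68000) × 1.05% × 223/365 = £1860.3699
Total = £2396.3014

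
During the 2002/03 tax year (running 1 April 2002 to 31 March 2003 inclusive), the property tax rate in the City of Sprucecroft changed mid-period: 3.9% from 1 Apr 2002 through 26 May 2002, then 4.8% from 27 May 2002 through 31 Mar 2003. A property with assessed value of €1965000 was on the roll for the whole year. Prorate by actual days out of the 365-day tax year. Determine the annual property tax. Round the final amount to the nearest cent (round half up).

€91606.68

1 Apr – 26 May 2002: 56 days at 3.9% → €1965000 × 3.9% × 56/365 = €11757.6986
27 May 2002 – 31 Mar 2003: 309 days at 4.8% → €1965000 × 4.8% × 309/365 = €79848.9863
Total = €91606.6849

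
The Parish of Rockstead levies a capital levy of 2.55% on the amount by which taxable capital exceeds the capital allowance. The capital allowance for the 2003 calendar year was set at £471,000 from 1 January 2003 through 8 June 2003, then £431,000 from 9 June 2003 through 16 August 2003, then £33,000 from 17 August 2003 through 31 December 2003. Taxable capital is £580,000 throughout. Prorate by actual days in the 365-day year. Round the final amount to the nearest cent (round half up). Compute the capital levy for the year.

£7,164.52

1 January – 8 June 2003: 159 days, exemption £471,000 → (£580,000 − £471,000) × 2.55% × 159/365 = £1,210.7959
9 June – 16 August 2003: 69 days, exemption £431,000 → (£580,000 − £431,000) × 2.55% × 69/365 = £718.2616
17 August – 31 December 2003: 137 days, exemption £33,000 → (£580,000 − £33,000) × 2.55% × 137/365 = £5,235.4644
Total = £7,164.5219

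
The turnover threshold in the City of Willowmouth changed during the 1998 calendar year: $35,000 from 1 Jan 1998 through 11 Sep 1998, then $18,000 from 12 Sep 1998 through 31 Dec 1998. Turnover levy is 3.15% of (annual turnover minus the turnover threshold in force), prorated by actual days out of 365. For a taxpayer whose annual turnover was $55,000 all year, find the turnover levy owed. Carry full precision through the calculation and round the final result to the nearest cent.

1 Jan – 11 Sep 1998: 254 days, exemption $35,000 → ($55,000 − $35,000) × 3.15% × 254/365 = $438.4110
12 Sep – 31 Dec 1998: 111 days, exemption $18,000 → ($55,000 − $18,000) × 3.15% × 111/365 = $354.4397
Total = $792.8507

$792.85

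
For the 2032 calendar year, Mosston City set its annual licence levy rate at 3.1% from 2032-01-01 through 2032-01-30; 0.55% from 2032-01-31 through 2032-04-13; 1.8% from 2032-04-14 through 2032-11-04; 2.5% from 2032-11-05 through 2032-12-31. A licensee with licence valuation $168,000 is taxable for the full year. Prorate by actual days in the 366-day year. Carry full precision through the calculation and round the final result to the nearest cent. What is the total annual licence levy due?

$2,961.57

2032-01-01 to 2032-01-30: 30 days at 3.1% → $168,000 × 3.1% × 30/366 = $426.8852
2032-01-31 to 2032-04-13: 74 days at 0.55% → $168,000 × 0.55% × 74/366 = $186.8197
2032-04-14 to 2032-11-04: 205 days at 1.8% → $168,000 × 1.8% × 205/366 = $1,693.7705
2032-11-05 to 2032-12-31: 57 days at 2.5% → $168,000 × 2.5% × 57/366 = $654.0984
Total = $2,961.5738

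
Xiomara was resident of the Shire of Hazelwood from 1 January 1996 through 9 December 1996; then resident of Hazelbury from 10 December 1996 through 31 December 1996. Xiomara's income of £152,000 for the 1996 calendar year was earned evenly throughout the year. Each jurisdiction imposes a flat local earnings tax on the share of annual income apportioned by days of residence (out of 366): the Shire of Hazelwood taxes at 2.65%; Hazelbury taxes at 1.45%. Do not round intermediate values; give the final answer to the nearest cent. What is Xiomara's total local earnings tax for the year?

The Shire of Hazelwood, 1 January – 9 December 1996: 344 days → £152,000 × 2.65% × 344/366 = £3,785.8798
Hazelbury, 10 December – 31 December 1996: 22 days → £152,000 × 1.45% × 22/366 = £132.4809
Total = £3,918.3607

£3,918.36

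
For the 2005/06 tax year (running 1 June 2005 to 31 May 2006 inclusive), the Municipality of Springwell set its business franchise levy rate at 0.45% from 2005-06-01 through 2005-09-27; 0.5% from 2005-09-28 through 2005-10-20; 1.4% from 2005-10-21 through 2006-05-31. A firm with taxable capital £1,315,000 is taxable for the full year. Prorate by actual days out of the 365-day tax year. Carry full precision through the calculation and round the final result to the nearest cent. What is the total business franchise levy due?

2005-06-01 to 2005-09-27: 119 days at 0.45% → £1,315,000 × 0.45% × 119/365 = £1,929.2671
2005-09-28 to 2005-10-20: 23 days at 0.5% → £1,315,000 × 0.5% × 23/365 = £414.3151
2005-10-21 to 2006-05-31: 223 days at 1.4% → £1,315,000 × 1.4% × 223/365 = £11,247.7534
Total = £13,591.3356

£13,591.34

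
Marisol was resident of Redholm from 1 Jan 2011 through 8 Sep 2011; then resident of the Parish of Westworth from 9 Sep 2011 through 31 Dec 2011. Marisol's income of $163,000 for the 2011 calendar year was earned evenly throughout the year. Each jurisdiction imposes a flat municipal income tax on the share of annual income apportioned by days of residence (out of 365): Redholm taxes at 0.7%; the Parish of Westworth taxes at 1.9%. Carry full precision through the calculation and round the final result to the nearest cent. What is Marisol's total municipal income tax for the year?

Redholm, 1 Jan – 8 Sep 2011: 251 days → $163,000 × 0.7% × 251/365 = $784.6329
The Parish of Westworth, 9 Sep – 31 Dec 2011: 114 days → $163,000 × 1.9% × 114/365 = $967.2822
Total = $1,751.9151

$1,751.92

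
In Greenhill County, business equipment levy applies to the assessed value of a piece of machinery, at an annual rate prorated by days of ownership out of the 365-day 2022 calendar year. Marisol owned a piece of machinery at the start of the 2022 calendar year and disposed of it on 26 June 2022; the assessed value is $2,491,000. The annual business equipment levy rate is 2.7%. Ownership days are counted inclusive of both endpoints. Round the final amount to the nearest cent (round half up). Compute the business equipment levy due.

$32,615.04

Days held (1 January – 26 June 2022): 177 out of 365
Tax = $2,491,000 × 2.7% × 177/365 = $32,615.0384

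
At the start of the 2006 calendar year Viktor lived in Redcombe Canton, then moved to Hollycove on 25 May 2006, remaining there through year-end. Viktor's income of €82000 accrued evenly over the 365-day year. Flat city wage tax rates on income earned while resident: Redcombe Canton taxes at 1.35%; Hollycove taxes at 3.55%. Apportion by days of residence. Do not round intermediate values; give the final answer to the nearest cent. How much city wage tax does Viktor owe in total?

€2199.28

Redcombe Canton, 1 January – 24 May 2006: 144 days → €82000 × 1.35% × 144/365 = €436.7342
Hollycove, 25 May – 31 December 2006: 221 days → €82000 × 3.55% × 221/365 = €1762.5507
Total = €2199.2849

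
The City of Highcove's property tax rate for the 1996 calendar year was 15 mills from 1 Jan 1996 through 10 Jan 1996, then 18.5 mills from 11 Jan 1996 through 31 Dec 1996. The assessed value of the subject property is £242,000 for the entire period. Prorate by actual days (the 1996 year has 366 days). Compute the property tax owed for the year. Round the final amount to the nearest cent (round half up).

£4,453.86

1 Jan – 10 Jan 1996: 10 days at 15 mills → £242,000 × 1.5% × 10/366 = £99.1803
11 Jan – 31 Dec 1996: 356 days at 18.5 mills → £242,000 × 1.85% × 356/366 = £4,354.6776
Total = £4,453.8579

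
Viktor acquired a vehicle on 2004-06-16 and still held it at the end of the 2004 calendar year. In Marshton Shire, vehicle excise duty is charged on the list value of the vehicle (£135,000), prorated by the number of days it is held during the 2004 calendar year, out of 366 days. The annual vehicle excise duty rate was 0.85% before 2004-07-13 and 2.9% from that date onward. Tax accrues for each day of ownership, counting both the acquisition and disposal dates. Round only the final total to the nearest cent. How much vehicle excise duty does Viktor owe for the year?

2004-06-16 to 2004-07-12: 27 days at 0.85% → £135,000 × 0.85% × 27/366 = £84.6516
2004-07-13 to 2004-12-31: 172 days at 2.9% → £135,000 × 2.9% × 172/366 = £1,839.8361
Total = £1,924.4877

£1,924.49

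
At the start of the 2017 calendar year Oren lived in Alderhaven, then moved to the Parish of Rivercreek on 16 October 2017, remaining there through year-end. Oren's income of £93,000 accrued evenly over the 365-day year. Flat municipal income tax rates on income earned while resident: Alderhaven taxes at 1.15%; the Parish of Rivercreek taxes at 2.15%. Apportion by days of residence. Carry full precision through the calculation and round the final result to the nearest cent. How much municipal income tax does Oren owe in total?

Alderhaven, 1 January – 15 October 2017: 288 days → £93,000 × 1.15% × 288/365 = £843.8795
The Parish of Rivercreek, 16 October – 31 December 2017: 77 days → £93,000 × 2.15% × 77/365 = £421.8123
Total = £1,265.6918

£1,265.69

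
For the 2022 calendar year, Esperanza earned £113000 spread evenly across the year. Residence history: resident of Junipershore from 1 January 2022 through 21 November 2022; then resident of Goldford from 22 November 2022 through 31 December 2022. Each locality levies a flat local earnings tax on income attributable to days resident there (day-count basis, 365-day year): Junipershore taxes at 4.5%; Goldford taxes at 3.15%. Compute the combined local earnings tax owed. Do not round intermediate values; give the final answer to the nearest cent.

Junipershore, 1 January – 21 November 2022: 325 days → £113000 × 4.5% × 325/365 = £4527.7397
Goldford, 22 November – 31 December 2022: 40 days → £113000 × 3.15% × 40/365 = £390.0822
Total = £4917.8219

£4917.82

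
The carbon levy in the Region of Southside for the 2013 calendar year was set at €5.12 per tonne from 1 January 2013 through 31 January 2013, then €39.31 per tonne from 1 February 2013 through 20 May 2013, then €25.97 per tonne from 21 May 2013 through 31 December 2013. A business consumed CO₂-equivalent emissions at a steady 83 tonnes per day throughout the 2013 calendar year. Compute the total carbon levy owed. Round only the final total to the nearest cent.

1 January – 31 January 2013: 31 days × 83 tonnes/day = 2,573 tonnes at €5.12/tonne → €13,173.76
1 February – 20 May 2013: 109 days × 83 tonnes/day = 9,047 tonnes at €39.31/tonne → €355,637.57
21 May – 31 December 2013: 225 days × 83 tonnes/day = 18,675 tonnes at €25.97/tonne → €484,989.75

€853,801.08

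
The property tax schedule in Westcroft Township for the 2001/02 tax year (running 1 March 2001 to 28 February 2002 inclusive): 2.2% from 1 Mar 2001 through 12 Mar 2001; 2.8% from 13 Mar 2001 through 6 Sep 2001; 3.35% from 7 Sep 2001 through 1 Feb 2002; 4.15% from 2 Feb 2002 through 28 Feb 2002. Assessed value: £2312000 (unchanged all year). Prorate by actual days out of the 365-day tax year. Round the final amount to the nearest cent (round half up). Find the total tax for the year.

1 Mar – 12 Mar 2001: 12 days at 2.2% → £2312000 × 2.2% × 12/365 = £1672.2411
13 Mar – 6 Sep 2001: 178 days at 2.8% → £2312000 × 2.8% × 178/365 = £31569.8849
7 Sep 2001 – 1 Feb 2002: 148 days at 3.35% → £2312000 × 3.35% × 148/365 = £31405.1945
2 Feb – 28 Feb 2002: 27 days at 4.15% → £2312000 × 4.15% × 27/365 = £7097.5233
Total = £71744.8438

£71744.84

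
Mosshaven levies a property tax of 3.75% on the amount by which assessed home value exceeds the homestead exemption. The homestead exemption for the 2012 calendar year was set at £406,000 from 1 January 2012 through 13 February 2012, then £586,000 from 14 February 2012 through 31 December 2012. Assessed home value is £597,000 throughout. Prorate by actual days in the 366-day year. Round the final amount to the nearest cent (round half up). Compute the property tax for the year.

1 January – 13 February 2012: 44 days, exemption £406,000 → (£597,000 − £406,000) × 3.75% × 44/366 = £861.0656
14 February – 31 December 2012: 322 days, exemption £586,000 → (£597,000 − £586,000) × 3.75% × 322/366 = £362.9098
Total = £1,223.9754

£1,223.98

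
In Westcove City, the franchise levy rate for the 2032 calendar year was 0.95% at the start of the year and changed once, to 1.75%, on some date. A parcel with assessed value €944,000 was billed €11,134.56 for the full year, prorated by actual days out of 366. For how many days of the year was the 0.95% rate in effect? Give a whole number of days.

261 days

Let d = days at the first rate; then 366 − d days at the second rate.
€944,000 × [0.95%·d + 1.75%·(366−d)] / 366 = €11,134.56
Solving gives d = 261, so the new rate took effect on 18 September 2032.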